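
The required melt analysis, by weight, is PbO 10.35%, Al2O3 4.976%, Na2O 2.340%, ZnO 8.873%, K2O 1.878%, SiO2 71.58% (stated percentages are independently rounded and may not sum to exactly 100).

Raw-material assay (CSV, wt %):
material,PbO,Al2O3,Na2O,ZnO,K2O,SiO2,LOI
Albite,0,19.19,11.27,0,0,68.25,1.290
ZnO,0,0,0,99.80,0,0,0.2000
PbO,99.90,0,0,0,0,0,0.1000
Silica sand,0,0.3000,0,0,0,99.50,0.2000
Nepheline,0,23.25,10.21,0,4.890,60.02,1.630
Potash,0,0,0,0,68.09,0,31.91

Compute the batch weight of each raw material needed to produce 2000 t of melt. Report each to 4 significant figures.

Mid-chain values are printed, rounded to 4 significant digits, alongside each step — the working math holds exact precision in all steps. A single rounding finalizes every reported number. All derived quantities, including totals, the yield, six oxide percentages, glass mass, ignition loss, are recomputed starting from the weights at 2000 t of glass at full float precision as they appear in the problem or answer text.
Oxide mass targets, per 2000 t melt:
  PbO: 10.35% × 2000 = 207.0 t
  Al2O3: 4.976% × 2000 = 99.52 t
  Na2O: 2.340% × 2000 = 46.80 t
  ZnO: 8.873% × 2000 = 177.5 t
  K2O: 1.878% × 2000 = 37.56 t
  SiO2: 71.58% × 2000 = 1432 t
Checking each oxide sum on the weights just shown, at the basis given (summed amounts equal target values exact up to rounding of places):
  PbO: 207.2·0.9990 = 207.0 t (target 207.0 t)
  Al2O3: 162.6·0.1919 + 1159·0.003000 + 278.8·0.2325 = 99.50 t (target 99.52 t)
  Na2O: 162.6·0.1127 + 278.8·0.1021 = 46.79 t (target 46.80 t)
  ZnO: 177.8·0.9980 = 177.4 t (target 177.5 t)
  K2O: 278.8·0.04890 + 35.14·0.6809 = 37.56 t (target 37.56 t)
  SiO2: 162.6·0.6825 + 1159·0.9950 + 278.8·0.6002 = 1432 t (target 1432 t)
The glass-mass cross-check: the batch minus its LOI: 2000 t (targets for the oxides total 2000 t; stated basis 2000 t — deltas are rounding alone).
Batch grand total — Σ batch = 2021 t; LOI loss = Σ batch·LOI = 20.74 t; the yield ratio, glass ÷ batch: 98.97%.

Batch per 2000 t melt:
  Albite: 162.6 t
  ZnO: 177.8 t
  PbO: 207.2 t
  Silica sand: 1159 t
  Nepheline: 278.8 t
  Potash: 35.14 t
Total batch = 2021 t; LOI loss = 20.74 t; yield = 98.97%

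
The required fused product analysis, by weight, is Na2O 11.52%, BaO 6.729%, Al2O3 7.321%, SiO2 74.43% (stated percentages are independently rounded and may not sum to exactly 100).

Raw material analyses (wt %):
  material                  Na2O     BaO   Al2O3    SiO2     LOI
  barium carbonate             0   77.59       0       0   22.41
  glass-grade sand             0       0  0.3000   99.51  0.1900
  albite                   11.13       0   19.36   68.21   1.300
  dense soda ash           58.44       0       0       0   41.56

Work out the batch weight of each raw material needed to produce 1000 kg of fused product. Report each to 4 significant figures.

Batch per 1000 kg fused product:
  barium carbonate: 86.73 kg
  glass-grade sand: 494.0 kg
  albite: 370.5 kg
  dense soda ash: 126.6 kg
Total batch = 1078 kg; LOI loss = 77.81 kg; yield = 92.78%

Intermediates appear, with 4-significant-figure rounding, alongside each step. Full precision is carried at all times. Each reported value is rounded only once. The derived quantities are computed starting from the weights at 1000 kg of glass at exact precision (LOI, the yield, glass mass, the totals, four oxide percentages) as written in problem or answer.
Oxide-by-oxide targets in 1000 kg fused product:
  Na2O: 11.52% × 1000 = 115.2 kg
  BaO: 6.729% × 1000 = 67.29 kg
  Al2O3: 7.321% × 1000 = 73.21 kg
  SiO2: 74.43% × 1000 = 744.3 kg
Sums-versus-targets review on the weights just shown, versus the basis set out (sums match the target masses inside rounding margins):
  Na2O: 370.5·0.1113 + 126.6·0.5844 = 115.2 kg (target 115.2 kg)
  BaO: 86.73·0.7759 = 67.29 kg (target 67.29 kg)
  Al2O3: 494.0·0.003000 + 370.5·0.1936 = 73.21 kg (target 73.21 kg)
  SiO2: 494.0·0.9951 + 370.5·0.6821 = 744.3 kg (target 744.3 kg)
Glass-mass sanity pass: Σ batch − LOI loss = 1000 kg (oxide target masses add up to 1000 kg; against the stated basis, 1000 kg — rounding explains the deltas).
Batch total: Σ batch = 1078 kg; LOI removed, Σ of batch·LOI: 77.81 kg; the yield ratio, glass ÷ batch: 92.78%.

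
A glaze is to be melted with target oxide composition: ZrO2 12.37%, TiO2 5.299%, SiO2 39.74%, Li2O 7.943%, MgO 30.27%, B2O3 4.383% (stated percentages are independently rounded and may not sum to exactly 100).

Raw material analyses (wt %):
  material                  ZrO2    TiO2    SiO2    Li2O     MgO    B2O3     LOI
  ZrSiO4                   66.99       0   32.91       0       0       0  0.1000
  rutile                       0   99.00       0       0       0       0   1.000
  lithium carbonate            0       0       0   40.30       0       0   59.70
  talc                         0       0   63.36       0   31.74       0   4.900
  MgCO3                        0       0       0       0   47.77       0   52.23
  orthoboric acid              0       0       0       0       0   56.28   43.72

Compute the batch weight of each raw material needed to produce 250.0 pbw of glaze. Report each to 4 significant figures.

Working values are shown (rounded to four significant digits) alongside each step; all arithmetic holds full float precision from first step to last — a single rounding finalizes each reported result; all derived quantities are carried from the batch weights for 250.0 pbw of glass in exact precision (totals, yield, glass mass, the six compositions, LOI) as quoted within the problem or the answer.
Target oxide masses per 250.0 pbw glaze:
  ZrO2: 12.37% × 250.0 = 30.92 pbw
  TiO2: 5.299% × 250.0 = 13.25 pbw
  SiO2: 39.74% × 250.0 = 99.35 pbw
  Li2O: 7.943% × 250.0 = 19.86 pbw
  MgO: 30.27% × 250.0 = 75.68 pbw
  B2O3: 4.383% × 250.0 = 10.96 pbw
Per-oxide balance check applying the batch weights above, against the basis in use (sums match the target masses up to rounding of the answer):
  ZrO2: 46.16·0.6699 = 30.92 pbw (target 30.92 pbw)
  TiO2: 13.38·0.9900 = 13.25 pbw (target 13.25 pbw)
  SiO2: 46.16·0.3291 + 132.8·0.6336 = 99.33 pbw (target 99.35 pbw)
  Li2O: 49.27·0.4030 = 19.86 pbw (target 19.86 pbw)
  MgO: 132.8·0.3174 + 70.16·0.4777 = 75.67 pbw (target 75.68 pbw)
  B2O3: 19.47·0.5628 = 10.96 pbw (target 10.96 pbw)
Glass mass check: whole batch net of LOI = 250.0 pbw (the targets, summed, come to 250.0 pbw; with the basis standing at 250.0 pbw — any gap is answer rounding).
Whole-batch sum: Σ batch = 331.2 pbw; the LOI term Σ batch·LOI equals 81.26 pbw; the yield ratio, glass ÷ batch: 75.47%.

Batch per 250.0 pbw glaze:
  ZrSiO4: 46.16 pbw
  rutile: 13.38 pbw
  lithium carbonate: 49.27 pbw
  talc: 132.8 pbw
  MgCO3: 70.16 pbw
  orthoboric acid: 19.47 pbw
Total batch = 331.2 pbw; LOI loss = 81.26 pbw; yield = 75.47%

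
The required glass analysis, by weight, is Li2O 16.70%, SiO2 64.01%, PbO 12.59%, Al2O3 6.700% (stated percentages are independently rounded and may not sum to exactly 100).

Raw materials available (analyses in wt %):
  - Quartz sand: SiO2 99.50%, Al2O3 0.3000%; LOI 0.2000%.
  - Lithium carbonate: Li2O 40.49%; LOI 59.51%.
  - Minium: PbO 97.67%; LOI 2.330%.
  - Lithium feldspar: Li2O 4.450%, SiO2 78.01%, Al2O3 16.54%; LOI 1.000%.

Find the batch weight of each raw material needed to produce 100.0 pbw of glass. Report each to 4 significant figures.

Batch per 100.0 pbw glass:
  Quartz sand: 33.04 pbw
  Lithium carbonate: 36.86 pbw
  Minium: 12.89 pbw
  Lithium feldspar: 39.91 pbw
Total batch = 122.7 pbw; LOI loss = 22.70 pbw; yield = 81.50%

The whole derivation maintains exact precision end to end; the intermediate values are printed (rounded to four significant figures) between the steps; each reported result carries a single rounding; derived quantities are computed at full float precision (four oxide percentages, totals, glass mass, LOI, yield) from the batch weights for 100.0 pbw of glass exactly as printed in the question or the answer.
Per-oxide target masses for 100.0 pbw glass:
  Li2O: 16.70% × 100.0 = 16.70 pbw
  SiO2: 64.01% × 100.0 = 64.01 pbw
  PbO: 12.59% × 100.0 = 12.59 pbw
  Al2O3: 6.700% × 100.0 = 6.700 pbw
Mass-balance tally per oxide with the batch weights as given, relative to the basis at hand (every target is met by its sum net of answer rounding effects):
  Li2O: 36.86·0.4049 + 39.91·0.04450 = 16.70 pbw (target 16.70 pbw)
  SiO2: 33.04·0.9950 + 39.91·0.7801 = 64.01 pbw (target 64.01 pbw)
  PbO: 12.89·0.9767 = 12.59 pbw (target 12.59 pbw)
  Al2O3: 33.04·0.003000 + 39.91·0.1654 = 6.700 pbw (target 6.700 pbw)
Glass-mass closure: the batch minus its LOI: 100.0 pbw (oxide target masses add up to 100.0 pbw; versus the stated basis of 100.0 pbw — any gap is answer rounding).
Total batch = Σ batch = 122.7 pbw; LOI loss = Σ batch·LOI = 22.70 pbw; yield = glass ÷ total batch = 81.50%.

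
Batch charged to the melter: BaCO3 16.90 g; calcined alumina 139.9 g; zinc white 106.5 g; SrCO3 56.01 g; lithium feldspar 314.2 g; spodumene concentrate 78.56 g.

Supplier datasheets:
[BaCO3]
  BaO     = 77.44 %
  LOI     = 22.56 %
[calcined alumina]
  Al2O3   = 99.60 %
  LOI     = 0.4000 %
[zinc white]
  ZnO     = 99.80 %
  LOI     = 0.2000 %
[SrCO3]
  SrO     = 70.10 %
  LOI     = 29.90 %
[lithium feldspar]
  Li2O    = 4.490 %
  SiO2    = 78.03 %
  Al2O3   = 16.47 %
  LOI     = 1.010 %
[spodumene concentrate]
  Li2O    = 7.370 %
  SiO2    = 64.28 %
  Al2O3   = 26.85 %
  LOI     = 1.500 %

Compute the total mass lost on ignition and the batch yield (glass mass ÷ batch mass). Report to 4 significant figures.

All arithmetic keeps exact precision in all steps — in-progress results are printed (rounded to 4 significant digits) when written out. Every reported value is rounded only once; all derived quantities (LOI, the totals, the yield, glass mass, the six compositions) are rebuilt using the weight values per 686.4 g of glass at exact precision, as set out in question or answer.
Per-material ignition loss:
  BaCO3: 16.90 × 0.2256 = 3.813 g
  calcined alumina: 139.9 × 0.004000 = 0.5596 g
  zinc white: 106.5 × 0.002000 = 0.2130 g
  SrCO3: 56.01 × 0.2990 = 16.75 g
  lithium feldspar: 314.2 × 0.01010 = 3.173 g
  spodumene concentrate: 78.56 × 0.01500 = 1.178 g
Total LOI = 25.68 g
Glass = batch − LOI = 712.1 − 25.68 = 686.4 g

LOI loss = 25.68 g; glass = 686.4 g; yield = 96.39%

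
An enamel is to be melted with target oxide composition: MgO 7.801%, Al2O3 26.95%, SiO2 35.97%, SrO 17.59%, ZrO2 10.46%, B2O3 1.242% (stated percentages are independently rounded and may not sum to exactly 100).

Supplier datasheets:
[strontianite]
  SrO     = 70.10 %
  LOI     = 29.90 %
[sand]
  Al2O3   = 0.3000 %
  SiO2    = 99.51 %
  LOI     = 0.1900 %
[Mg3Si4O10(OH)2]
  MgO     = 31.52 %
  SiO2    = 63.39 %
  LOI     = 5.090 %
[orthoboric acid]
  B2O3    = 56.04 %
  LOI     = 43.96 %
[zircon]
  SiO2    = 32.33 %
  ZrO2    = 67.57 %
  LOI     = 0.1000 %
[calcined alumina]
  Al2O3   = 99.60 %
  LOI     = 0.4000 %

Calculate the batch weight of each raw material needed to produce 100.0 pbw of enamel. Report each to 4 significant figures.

The whole derivation maintains full float precision at each step; mid-chain values are displayed (rounded to four significant digits) when written out — each reported number takes just one rounding. Derived quantities are computed in full float precision (totals, the yield, glass mass, ignition loss, the six compositions) from the batch weights at 100.0 pbw of glass, as quoted within the question or the answer.
Target masses of each oxide per 100.0 pbw enamel:
  MgO: 7.801% × 100.0 = 7.801 pbw
  Al2O3: 26.95% × 100.0 = 26.95 pbw
  SiO2: 35.97% × 100.0 = 35.97 pbw
  SrO: 17.59% × 100.0 = 17.59 pbw
  ZrO2: 10.46% × 100.0 = 10.46 pbw
  B2O3: 1.242% × 100.0 = 1.242 pbw
Sums-versus-targets review with the batch weights as given, relative to the basis at hand (sums match the target masses net of answer rounding effects):
  MgO: 24.75·0.3152 = 7.801 pbw (target 7.801 pbw)
  Al2O3: 15.35·0.003000 + 27.01·0.9960 = 26.95 pbw (target 26.95 pbw)
  SiO2: 15.35·0.9951 + 24.75·0.6339 + 15.48·0.3233 = 35.97 pbw (target 35.97 pbw)
  SrO: 25.09·0.7010 = 17.59 pbw (target 17.59 pbw)
  ZrO2: 15.48·0.6757 = 10.46 pbw (target 10.46 pbw)
  B2O3: 2.216·0.5604 = 1.242 pbw (target 1.242 pbw)
Glass-mass closure: total batch − LOI = 100.0 pbw (oxide target masses add up to 100.0 pbw; the stated basis being 100.0 pbw — differing by rounding only).
Batch grand total — Σ batch = 109.9 pbw; LOI loss = Σ batch·LOI = 9.889 pbw; yield, glass over the total, = 91.00%.

Batch per 100.0 pbw enamel:
  strontianite: 25.09 pbw
  sand: 15.35 pbw
  Mg3Si4O10(OH)2: 24.75 pbw
  orthoboric acid: 2.216 pbw
  zircon: 15.48 pbw
  calcined alumina: 27.01 pbw
Total batch = 109.9 pbw; LOI loss = 9.889 pbw; yield = 91.00%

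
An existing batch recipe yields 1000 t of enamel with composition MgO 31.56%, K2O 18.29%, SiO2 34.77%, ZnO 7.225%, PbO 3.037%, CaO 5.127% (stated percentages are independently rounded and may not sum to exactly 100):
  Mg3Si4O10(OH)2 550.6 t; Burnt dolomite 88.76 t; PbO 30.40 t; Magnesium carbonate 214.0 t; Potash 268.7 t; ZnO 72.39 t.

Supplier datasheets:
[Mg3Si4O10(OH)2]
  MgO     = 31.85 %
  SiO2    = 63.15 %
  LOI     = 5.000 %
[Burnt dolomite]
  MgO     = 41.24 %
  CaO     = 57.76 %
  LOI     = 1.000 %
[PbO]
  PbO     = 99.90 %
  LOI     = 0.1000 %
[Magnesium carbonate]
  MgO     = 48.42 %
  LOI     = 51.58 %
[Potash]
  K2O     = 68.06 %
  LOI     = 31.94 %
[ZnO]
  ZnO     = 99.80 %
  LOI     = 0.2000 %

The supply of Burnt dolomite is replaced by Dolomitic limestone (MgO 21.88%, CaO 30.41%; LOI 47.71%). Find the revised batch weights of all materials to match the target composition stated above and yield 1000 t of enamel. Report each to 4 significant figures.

Mid-chain values are displayed, rounded to 4 significant digits, within the worked lines. Every computation holds exact precision through every step; a single rounding produces every reported value — derived quantities, which include totals, yield, the six compositions, LOI, net glass mass, are computed at full precision, as they appear in either problem or answer, starting from the weights on 1000 t of glass.
The oxide mass targets at 1000 t enamel:
  MgO: 31.56% × 1000 = 315.6 t
  K2O: 18.29% × 1000 = 182.9 t
  SiO2: 34.77% × 1000 = 347.7 t
  ZnO: 7.225% × 1000 = 72.25 t
  PbO: 3.037% × 1000 = 30.37 t
  CaO: 5.127% × 1000 = 51.27 t
Balance tally, oxide-wise, given the weights on record, versus the basis set out (target by target, the sums agree modulo rounding of the values):
  MgO: 550.6·0.3185 + 168.6·0.2188 + 213.4·0.4842 = 315.6 t (target 315.6 t)
  K2O: 268.7·0.6806 = 182.9 t (target 182.9 t)
  SiO2: 550.6·0.6315 = 347.7 t (target 347.7 t)
  ZnO: 72.39·0.9980 = 72.25 t (target 72.25 t)
  PbO: 30.40·0.9990 = 30.37 t (target 30.37 t)
  CaO: 168.6·0.3041 = 51.27 t (target 51.27 t)
Consistency of the glass mass: total batch − LOI = 1000 t (the Σ of target masses is 1000 t; basis as stated: 1000 t — deltas are rounding alone).
Adding the batch up: Σ batch = 1304 t; Σ batch·LOI gives LOI loss = 304.0 t; yield, glass over the total, = 76.69%.

Revised batch per 1000 t enamel:
  Mg3Si4O10(OH)2: 550.6 t
  Dolomitic limestone: 168.6 t
  PbO: 30.40 t
  Magnesium carbonate: 213.4 t
  Potash: 268.7 t
  ZnO: 72.39 t
Total batch = 1304 t; LOI loss = 304.0 t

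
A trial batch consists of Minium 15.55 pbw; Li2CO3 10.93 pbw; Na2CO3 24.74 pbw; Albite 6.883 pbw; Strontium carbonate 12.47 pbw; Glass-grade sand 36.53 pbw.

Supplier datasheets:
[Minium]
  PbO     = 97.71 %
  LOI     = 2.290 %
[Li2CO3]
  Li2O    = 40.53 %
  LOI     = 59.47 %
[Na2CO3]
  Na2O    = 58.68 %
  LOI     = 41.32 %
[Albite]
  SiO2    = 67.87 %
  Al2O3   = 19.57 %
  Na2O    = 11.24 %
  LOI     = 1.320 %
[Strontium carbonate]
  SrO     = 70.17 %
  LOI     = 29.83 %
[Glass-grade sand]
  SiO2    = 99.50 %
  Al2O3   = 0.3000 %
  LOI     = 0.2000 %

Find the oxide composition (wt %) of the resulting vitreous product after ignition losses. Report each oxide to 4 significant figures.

Working values are shown rounded to four significant digits across the worked steps — all arithmetic runs at full float precision at each step; a single rounding yields every reported value. The derived quantities (LOI, the yield, totals, the six compositions, net glass mass) are rebuilt from the batch weights on 86.14 pbw of glass at exact precision as they appear in either problem or answer.
Mass of each oxide from the mix:
  SiO2: 6.883·0.6787 + 36.53·0.9950 = 41.02 pbw
  Al2O3: 6.883·0.1957 + 36.53·0.003000 = 1.457 pbw
  PbO: 15.55·0.9771 = 15.19 pbw
  SrO: 12.47·0.7017 = 8.750 pbw
  Li2O: 10.93·0.4053 = 4.430 pbw
  Na2O: 24.74·0.5868 + 6.883·0.1124 = 15.29 pbw
LOI: 15.55·0.02290 + 10.93·0.5947 + 24.74·0.4132 + 6.883·0.01320 + 12.47·0.2983 + 36.53·0.002000 = 20.96 pbw
Glass mass = batch − LOI = 107.1 − 20.96 = 86.14 pbw (the oxide masses sum to this)
percent by weight: oxide/glass ×100

Glass mass = 86.14 pbw (batch 107.1 − LOI 20.96).
Composition: SiO2 47.62%, Al2O3 1.691%, PbO 17.64%, SrO 10.16%, Li2O 5.143%, Na2O 17.75%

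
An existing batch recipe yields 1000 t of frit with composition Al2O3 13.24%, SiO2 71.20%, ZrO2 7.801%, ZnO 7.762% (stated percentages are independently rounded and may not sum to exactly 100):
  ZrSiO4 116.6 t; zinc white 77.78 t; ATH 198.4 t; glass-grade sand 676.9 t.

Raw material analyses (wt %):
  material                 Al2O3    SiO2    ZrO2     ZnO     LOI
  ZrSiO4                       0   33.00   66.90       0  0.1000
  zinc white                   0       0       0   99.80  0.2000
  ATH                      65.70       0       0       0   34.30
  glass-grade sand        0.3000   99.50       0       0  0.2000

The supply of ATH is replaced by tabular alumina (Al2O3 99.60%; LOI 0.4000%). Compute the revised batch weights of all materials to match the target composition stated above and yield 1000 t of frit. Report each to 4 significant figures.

The working math keeps exact precision in every operation — the intermediate values appear, rounded to 4 significant digits, within the worked lines; every reported figure is rounded exactly once — the derived quantities, including yield, ignition loss, net glass mass, the four compositions, totals, are computed using the weight values per 1000 t of glass in exact precision, as given in question or answer.
The oxide mass targets at 1000 t frit:
  Al2O3: 13.24% × 1000 = 132.4 t
  SiO2: 71.20% × 1000 = 712.0 t
  ZrO2: 7.801% × 1000 = 78.01 t
  ZnO: 7.762% × 1000 = 77.62 t
Balance tally, oxide-wise, per the reported batch figures, versus the basis set out (each sum matches its target mass given rounding of the digits):
  Al2O3: 130.9·0.9960 + 676.9·0.003000 = 132.4 t (target 132.4 t)
  SiO2: 116.6·0.3300 + 676.9·0.9950 = 712.0 t (target 712.0 t)
  ZrO2: 116.6·0.6690 = 78.01 t (target 78.01 t)
  ZnO: 77.78·0.9980 = 77.62 t (target 77.62 t)
Glass-mass bookkeeping: batch total minus LOI = 1000 t (the Σ of target masses is 1000 t; with the basis standing at 1000 t — rounding explains the deltas).
Batch total: Σ batch = 1002 t; loss to ignition Σ batch·LOI = 2.150 t; glass ÷ batch gives a yield of 99.79%.

Revised batch per 1000 t frit:
  ZrSiO4: 116.6 t
  zinc white: 77.78 t
  tabular alumina: 130.9 t
  glass-grade sand: 676.9 t
Total batch = 1002 t; LOI loss = 2.150 t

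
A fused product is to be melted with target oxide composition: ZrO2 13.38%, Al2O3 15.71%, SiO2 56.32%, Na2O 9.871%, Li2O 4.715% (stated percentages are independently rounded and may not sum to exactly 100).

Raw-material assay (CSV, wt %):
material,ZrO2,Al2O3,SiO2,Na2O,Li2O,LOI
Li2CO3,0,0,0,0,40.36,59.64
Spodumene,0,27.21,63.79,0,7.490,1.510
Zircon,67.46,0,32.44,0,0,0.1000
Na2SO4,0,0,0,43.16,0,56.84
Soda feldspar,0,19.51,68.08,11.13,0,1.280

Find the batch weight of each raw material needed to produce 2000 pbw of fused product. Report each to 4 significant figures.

In-progress results are shown rounded to four significant figures on the page — all arithmetic keeps exact precision from start to finish. Each reported result undergoes a single rounding — all derived quantities are rebuilt from the weighed amounts for 2000 pbw of glass at exact precision (the five compositions, net glass mass, the totals, ignition loss, the yield) as set out in the problem or the answer.
Target masses of each oxide per 2000 pbw fused product:
  ZrO2: 13.38% × 2000 = 267.6 pbw
  Al2O3: 15.71% × 2000 = 314.2 pbw
  SiO2: 56.32% × 2000 = 1126 pbw
  Na2O: 9.871% × 2000 = 197.4 pbw
  Li2O: 4.715% × 2000 = 94.30 pbw
Sums-versus-targets review using the reported weights, relative to the basis at hand (sum by sum, the targets are met given rounding of the digits):
  ZrO2: 396.7·0.6746 = 267.6 pbw (target 267.6 pbw)
  Al2O3: 316.7·0.2721 + 1169·0.1951 = 314.2 pbw (target 314.2 pbw)
  SiO2: 316.7·0.6379 + 396.7·0.3244 + 1169·0.6808 = 1127 pbw (target 1126 pbw)
  Na2O: 156.0·0.4316 + 1169·0.1113 = 197.4 pbw (target 197.4 pbw)
  Li2O: 174.9·0.4036 + 316.7·0.07490 = 94.31 pbw (target 94.30 pbw)
Consistency of the glass mass: the batch minus its LOI: 2000 pbw (per-oxide target masses sum to 2000 pbw; basis as stated: 2000 pbw — a pure rounding effect).
Adding the batch up: Σ batch = 2213 pbw; Σ batch·LOI gives LOI loss = 213.1 pbw; yield = glass ÷ total batch = 90.37%.

Batch per 2000 pbw fused product:
  Li2CO3: 174.9 pbw
  Spodumene: 316.7 pbw
  Zircon: 396.7 pbw
  Na2SO4: 156.0 pbw
  Soda feldspar: 1169 pbw
Total batch = 2213 pbw; LOI loss = 213.1 pbw; yield = 90.37%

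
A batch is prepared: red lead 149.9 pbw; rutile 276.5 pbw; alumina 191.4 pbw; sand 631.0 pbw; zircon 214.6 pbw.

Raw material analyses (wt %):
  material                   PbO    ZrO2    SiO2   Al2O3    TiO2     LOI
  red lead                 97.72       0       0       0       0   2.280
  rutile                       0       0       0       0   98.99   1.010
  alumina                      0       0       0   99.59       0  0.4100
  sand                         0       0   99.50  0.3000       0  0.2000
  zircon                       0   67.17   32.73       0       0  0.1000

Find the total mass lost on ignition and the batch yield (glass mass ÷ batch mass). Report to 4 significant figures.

LOI loss = 8.472 pbw; glass = 1455 pbw; yield = 99.42%

Intermediates are printed (rounded to 4 significant figures) when written out — each numeric step keeps full float precision through every step — every reported value is rounded only once — the derived quantities (five oxide percentages, the totals, glass mass, the yield, LOI) are rebuilt in exact precision from the batch weights on 1455 pbw of glass, as they appear in the problem or the answer.
Material-by-material LOI:
  red lead: 149.9 × 0.02280 = 3.418 pbw
  rutile: 276.5 × 0.01010 = 2.793 pbw
  alumina: 191.4 × 0.004100 = 0.7847 pbw
  sand: 631.0 × 0.002000 = 1.262 pbw
  zircon: 214.6 × 0.001000 = 0.2146 pbw
Total LOI = 8.472 pbw
Glass = batch − LOI = 1463 − 8.472 = 1455 pbw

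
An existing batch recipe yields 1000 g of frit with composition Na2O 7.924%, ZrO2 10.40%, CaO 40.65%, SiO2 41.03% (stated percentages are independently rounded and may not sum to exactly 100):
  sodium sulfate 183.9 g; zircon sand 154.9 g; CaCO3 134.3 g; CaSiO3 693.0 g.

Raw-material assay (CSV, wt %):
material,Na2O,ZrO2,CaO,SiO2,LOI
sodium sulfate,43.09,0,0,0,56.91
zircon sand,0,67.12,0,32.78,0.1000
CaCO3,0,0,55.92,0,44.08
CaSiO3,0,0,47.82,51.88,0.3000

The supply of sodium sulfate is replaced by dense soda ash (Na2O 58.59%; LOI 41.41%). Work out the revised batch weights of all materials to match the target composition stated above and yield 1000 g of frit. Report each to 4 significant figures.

Each numeric step keeps full float precision from start to finish. Values along the way are displayed with 4-significant-digit rounding across the worked steps — each reported figure is rounded only once — derived quantities, including net glass mass, ignition loss, the four compositions, totals, the yield, are computed starting from the weights on 1000 g of glass at full float precision as set out in the problem or the answer.
Oxide-by-oxide targets in 1000 g frit:
  Na2O: 7.924% × 1000 = 79.24 g
  ZrO2: 10.40% × 1000 = 104.0 g
  CaO: 40.65% × 1000 = 406.5 g
  SiO2: 41.03% × 1000 = 410.3 g
Mass-balance tally per oxide on the weights just shown, under the basis named above (sum by sum, the targets are met exact up to rounding of places):
  Na2O: 135.2·0.5859 = 79.21 g (target 79.24 g)
  ZrO2: 154.9·0.6712 = 104.0 g (target 104.0 g)
  CaO: 134.3·0.5592 + 693.0·0.4782 = 406.5 g (target 406.5 g)
  SiO2: 154.9·0.3278 + 693.0·0.5188 = 410.3 g (target 410.3 g)
Glass-mass bookkeeping: total charge less LOI = 1000 g (per-oxide target masses sum to 1000 g; the stated basis being 1000 g — a pure rounding effect).
Total batch = Σ batch = 1117 g; the LOI term Σ batch·LOI equals 117.4 g; yield = glass ÷ total batch = 89.49%.

Revised batch per 1000 g frit:
  dense soda ash: 135.2 g
  zircon sand: 154.9 g
  CaCO3: 134.3 g
  CaSiO3: 693.0 g
Total batch = 1117 g; LOI loss = 117.4 g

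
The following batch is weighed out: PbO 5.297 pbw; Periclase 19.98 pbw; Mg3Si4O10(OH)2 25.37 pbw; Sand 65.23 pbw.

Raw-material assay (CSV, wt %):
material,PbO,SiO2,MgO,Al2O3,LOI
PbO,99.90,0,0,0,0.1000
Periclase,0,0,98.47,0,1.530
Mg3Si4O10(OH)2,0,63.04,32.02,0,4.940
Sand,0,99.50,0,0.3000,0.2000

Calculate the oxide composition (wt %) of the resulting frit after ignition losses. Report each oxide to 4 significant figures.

Glass mass = 114.2 pbw (batch 115.9 − LOI 1.695).
Composition: PbO 4.634%, SiO2 70.85%, MgO 24.35%, Al2O3 0.1714%

All arithmetic carries exact precision in all steps. In-progress results appear, rounded to 4 significant figures, alongside each step. Each reported value takes a single rounding — the derived quantities (the yield, the totals, glass mass, ignition loss, four oxide percentages) are computed starting from the weights at 114.2 pbw of glass at full float precision, exactly as printed in question or answer.
Mass of each oxide from the mix:
  PbO: 5.297·0.9990 = 5.292 pbw
  SiO2: 25.37·0.6304 + 65.23·0.9950 = 80.90 pbw
  MgO: 19.98·0.9847 + 25.37·0.3202 = 27.80 pbw
  Al2O3: 65.23·0.003000 = 0.1957 pbw
LOI: 5.297·0.001000 + 19.98·0.01530 + 25.37·0.04940 + 65.23·0.002000 = 1.695 pbw
Glass = total batch minus LOI = 115.9 − 1.695 = 114.2 pbw (= the summed oxide contributions)
percent by weight: oxide/glass ×100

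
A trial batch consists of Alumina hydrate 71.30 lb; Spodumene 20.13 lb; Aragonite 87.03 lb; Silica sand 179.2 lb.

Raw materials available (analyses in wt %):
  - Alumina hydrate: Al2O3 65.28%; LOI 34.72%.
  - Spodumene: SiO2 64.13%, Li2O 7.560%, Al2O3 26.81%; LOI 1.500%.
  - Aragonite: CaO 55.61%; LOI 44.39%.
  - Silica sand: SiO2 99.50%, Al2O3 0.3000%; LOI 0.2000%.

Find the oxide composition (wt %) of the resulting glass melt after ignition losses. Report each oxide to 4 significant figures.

Glass mass = 293.6 lb (batch 357.7 − LOI 64.05).
Composition: SiO2 65.12%, CaO 16.48%, Li2O 0.5183%, Al2O3 17.87%

In-progress results are displayed, rounded to 4 significant digits, across the worked steps. Exact precision is carried throughout; each reported figure is rounded once only. All derived quantities are re-derived from the batch weights on 293.6 lb of glass in full precision (the totals, net glass mass, ignition loss, four oxide percentages, yield) as given in the problem or the answer.
Per-oxide mass from batch:
  SiO2: 20.13·0.6413 + 179.2·0.9950 = 191.2 lb
  CaO: 87.03·0.5561 = 48.40 lb
  Li2O: 20.13·0.07560 = 1.522 lb
  Al2O3: 71.30·0.6528 + 20.13·0.2681 + 179.2·0.003000 = 52.48 lb
LOI: 71.30·0.3472 + 20.13·0.01500 + 87.03·0.4439 + 179.2·0.002000 = 64.05 lb
Glass mass = batch − LOI = 357.7 − 64.05 = 293.6 lb (equal to the oxide-mass sum)
each wt % is 100 × oxide ÷ glass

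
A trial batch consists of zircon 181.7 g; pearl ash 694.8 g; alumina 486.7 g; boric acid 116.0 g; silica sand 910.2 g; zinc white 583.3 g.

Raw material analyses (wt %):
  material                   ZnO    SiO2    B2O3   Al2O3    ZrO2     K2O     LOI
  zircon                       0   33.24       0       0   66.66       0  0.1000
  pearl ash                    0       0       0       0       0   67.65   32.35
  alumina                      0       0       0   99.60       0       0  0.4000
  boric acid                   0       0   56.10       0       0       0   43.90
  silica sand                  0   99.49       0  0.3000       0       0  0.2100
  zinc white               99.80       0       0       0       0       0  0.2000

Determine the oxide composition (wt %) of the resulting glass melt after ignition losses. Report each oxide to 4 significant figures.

Values along the way are displayed (rounded to four significant digits) in the printout. Every computation carries full precision end to end; each reported number undergoes a single rounding; the derived quantities, which include six oxide percentages, yield, totals, glass mass, ignition loss, are rebuilt in full float precision, as set out in problem or answer, starting from the weights per 2692 g of glass.
Oxide-by-oxide delivered mass:
  ZnO: 583.3·0.9980 = 582.1 g
  SiO2: 181.7·0.3324 + 910.2·0.9949 = 966.0 g
  B2O3: 116.0·0.5610 = 65.08 g
  Al2O3: 486.7·0.9960 + 910.2·0.003000 = 487.5 g
  ZrO2: 181.7·0.6666 = 121.1 g
  K2O: 694.8·0.6765 = 470.0 g
LOI: 181.7·0.001000 + 694.8·0.3235 + 486.7·0.004000 + 116.0·0.4390 + 910.2·0.002100 + 583.3·0.002000 = 280.9 g
Net of LOI, the glass mass = 2973 − 280.9 = 2692 g (the oxide masses sum to this)
wt %: oxide over glass, times 100

Glass mass = 2692 g (batch 2973 − LOI 280.9).
Composition: ZnO 21.63%, SiO2 35.89%, B2O3 2.418%, Al2O3 18.11%, ZrO2 4.500%, K2O 17.46%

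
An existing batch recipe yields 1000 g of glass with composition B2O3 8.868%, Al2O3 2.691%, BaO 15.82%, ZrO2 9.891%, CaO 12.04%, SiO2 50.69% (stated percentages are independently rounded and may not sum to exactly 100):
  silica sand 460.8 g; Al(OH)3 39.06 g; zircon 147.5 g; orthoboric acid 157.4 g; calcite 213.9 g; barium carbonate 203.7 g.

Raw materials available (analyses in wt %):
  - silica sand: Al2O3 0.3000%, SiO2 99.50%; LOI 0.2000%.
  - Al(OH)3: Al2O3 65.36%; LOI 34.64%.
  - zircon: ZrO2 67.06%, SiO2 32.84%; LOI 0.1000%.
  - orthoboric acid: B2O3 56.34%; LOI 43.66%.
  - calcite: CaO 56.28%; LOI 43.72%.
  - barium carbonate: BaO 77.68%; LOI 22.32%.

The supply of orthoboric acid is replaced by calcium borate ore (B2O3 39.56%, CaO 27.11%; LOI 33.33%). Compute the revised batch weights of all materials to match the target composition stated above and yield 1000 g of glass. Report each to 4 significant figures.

Revised batch per 1000 g glass:
  silica sand: 460.8 g
  Al(OH)3: 39.06 g
  zircon: 147.5 g
  calcium borate ore: 224.2 g
  calcite: 105.9 g
  barium carbonate: 203.7 g
Total batch = 1181 g; LOI loss = 181.1 g

Mid-chain values are displayed rounded to four significant figures when written out — full float precision is held end to end — every reported number is rounded once only — all derived quantities are computed at full precision (yield, totals, LOI, six oxide percentages, net glass mass) starting from the weights per 1000 g of glass, as quoted within either problem or answer.
Oxide-by-oxide targets in 1000 g glass:
  B2O3: 8.868% × 1000 = 88.68 g
  Al2O3: 2.691% × 1000 = 26.91 g
  BaO: 15.82% × 1000 = 158.2 g
  ZrO2: 9.891% × 1000 = 98.91 g
  CaO: 12.04% × 1000 = 120.4 g
  SiO2: 50.69% × 1000 = 506.9 g
Checking each oxide sum with the batch weights as given, at the basis given (each sum matches its target mass inside rounding margins):
  B2O3: 224.2·0.3956 = 88.69 g (target 88.68 g)
  Al2O3: 460.8·0.003000 + 39.06·0.6536 = 26.91 g (target 26.91 g)
  BaO: 203.7·0.7768 = 158.2 g (target 158.2 g)
  ZrO2: 147.5·0.6706 = 98.91 g (target 98.91 g)
  CaO: 224.2·0.2711 + 105.9·0.5628 = 120.4 g (target 120.4 g)
  SiO2: 460.8·0.9950 + 147.5·0.3284 = 506.9 g (target 506.9 g)
Auditing the glass mass value: whole batch net of LOI = 1000 g (the Σ of target masses is 1000 g; the stated basis being 1000 g — deltas are rounding alone).
Summing the batch: Σ batch = 1181 g; loss to ignition Σ batch·LOI = 181.1 g; as yield: glass ÷ batch → 84.67%.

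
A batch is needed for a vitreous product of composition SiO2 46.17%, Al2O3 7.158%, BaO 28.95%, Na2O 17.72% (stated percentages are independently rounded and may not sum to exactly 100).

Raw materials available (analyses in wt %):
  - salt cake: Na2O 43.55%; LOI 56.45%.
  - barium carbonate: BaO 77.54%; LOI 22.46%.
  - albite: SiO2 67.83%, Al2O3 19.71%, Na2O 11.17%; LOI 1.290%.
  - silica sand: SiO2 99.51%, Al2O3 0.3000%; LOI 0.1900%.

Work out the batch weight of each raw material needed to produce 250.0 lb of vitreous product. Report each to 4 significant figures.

Batch per 250.0 lb vitreous product:
  salt cake: 78.65 lb
  barium carbonate: 93.34 lb
  albite: 89.96 lb
  silica sand: 54.67 lb
Total batch = 316.6 lb; LOI loss = 66.63 lb; yield = 78.96%

Working values are printed (rounded to four significant digits) at each printed step; every computation maintains full float precision in all steps; each reported result receives exactly one rounding — the derived quantities are rebuilt from the batch weights per 250.0 lb of glass at exact precision (glass mass, the totals, the yield, ignition loss, the four compositions), exactly as printed in question or answer.
The oxide mass targets at 250.0 lb vitreous product:
  SiO2: 46.17% × 250.0 = 115.4 lb
  Al2O3: 7.158% × 250.0 = 17.90 lb
  BaO: 28.95% × 250.0 = 72.38 lb
  Na2O: 17.72% × 250.0 = 44.30 lb
Per-oxide balance check working from each reported weight, under the basis named above (oxide sums agree with the targets within answer rounding):
  SiO2: 89.96·0.6783 + 54.67·0.9951 = 115.4 lb (target 115.4 lb)
  Al2O3: 89.96·0.1971 + 54.67·0.003000 = 17.90 lb (target 17.90 lb)
  BaO: 93.34·0.7754 = 72.38 lb (target 72.38 lb)
  Na2O: 78.65·0.4355 + 89.96·0.1117 = 44.30 lb (target 44.30 lb)
Glass-mass closure: total charge less LOI = 250.0 lb (the Σ of target masses is 250.0 lb; the stated basis being 250.0 lb — a pure rounding effect).
Whole-batch sum: Σ batch = 316.6 lb; ignition loss, Σ(batch × LOI) = 66.63 lb; glass ÷ batch gives a yield of 78.96%.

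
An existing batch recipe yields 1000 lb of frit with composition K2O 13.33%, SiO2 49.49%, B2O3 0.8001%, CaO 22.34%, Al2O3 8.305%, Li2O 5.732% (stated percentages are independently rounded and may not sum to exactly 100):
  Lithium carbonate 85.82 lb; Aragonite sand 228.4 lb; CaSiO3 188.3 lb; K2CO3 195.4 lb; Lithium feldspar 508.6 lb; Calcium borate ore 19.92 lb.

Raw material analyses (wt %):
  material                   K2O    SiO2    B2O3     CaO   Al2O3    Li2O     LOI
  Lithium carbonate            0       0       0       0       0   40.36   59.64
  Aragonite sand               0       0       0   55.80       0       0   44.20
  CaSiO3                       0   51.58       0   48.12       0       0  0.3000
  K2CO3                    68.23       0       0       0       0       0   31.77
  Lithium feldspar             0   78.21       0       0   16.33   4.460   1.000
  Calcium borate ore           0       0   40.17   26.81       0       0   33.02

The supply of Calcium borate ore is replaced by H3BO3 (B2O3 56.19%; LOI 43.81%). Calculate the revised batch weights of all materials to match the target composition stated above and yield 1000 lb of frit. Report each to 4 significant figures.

Revised batch per 1000 lb frit:
  Lithium carbonate: 85.82 lb
  Aragonite sand: 237.9 lb
  CaSiO3: 188.3 lb
  K2CO3: 195.4 lb
  Lithium feldspar: 508.6 lb
  H3BO3: 14.24 lb
Total batch = 1230 lb; LOI loss = 230.3 lb

Full float precision is kept through every step — the intermediate values are printed, rounded to four significant digits, across the worked steps. A single rounding completes each reported result. All derived quantities, including six oxide percentages, ignition loss, the yield, the totals, glass mass, are recomputed using the weight values for 1000 lb of glass at exact precision, exactly as shown in the problem or answer text.
Target masses of each oxide per 1000 lb frit:
  K2O: 13.33% × 1000 = 133.3 lb
  SiO2: 49.49% × 1000 = 494.9 lb
  B2O3: 0.8001% × 1000 = 8.001 lb
  CaO: 22.34% × 1000 = 223.4 lb
  Al2O3: 8.305% × 1000 = 83.05 lb
  Li2O: 5.732% × 1000 = 57.32 lb
A balance pass over the oxides, working from each reported weight, under the basis named above (delivered sums recover each target net of answer rounding effects):
  K2O: 195.4·0.6823 = 133.3 lb (target 133.3 lb)
  SiO2: 188.3·0.5158 + 508.6·0.7821 = 494.9 lb (target 494.9 lb)
  B2O3: 14.24·0.5619 = 8.001 lb (target 8.001 lb)
  CaO: 237.9·0.5580 + 188.3·0.4812 = 223.4 lb (target 223.4 lb)
  Al2O3: 508.6·0.1633 = 83.05 lb (target 83.05 lb)
  Li2O: 85.82·0.4036 + 508.6·0.04460 = 57.32 lb (target 57.32 lb)
The glass-mass cross-check: the batch minus its LOI: 1000 lb (oxide target masses add up to 1000 lb; basis as stated: 1000 lb — rounding explains the deltas).
Whole-batch sum: Σ batch = 1230 lb; the LOI term Σ batch·LOI equals 230.3 lb; the yield ratio, glass ÷ batch: 81.28%.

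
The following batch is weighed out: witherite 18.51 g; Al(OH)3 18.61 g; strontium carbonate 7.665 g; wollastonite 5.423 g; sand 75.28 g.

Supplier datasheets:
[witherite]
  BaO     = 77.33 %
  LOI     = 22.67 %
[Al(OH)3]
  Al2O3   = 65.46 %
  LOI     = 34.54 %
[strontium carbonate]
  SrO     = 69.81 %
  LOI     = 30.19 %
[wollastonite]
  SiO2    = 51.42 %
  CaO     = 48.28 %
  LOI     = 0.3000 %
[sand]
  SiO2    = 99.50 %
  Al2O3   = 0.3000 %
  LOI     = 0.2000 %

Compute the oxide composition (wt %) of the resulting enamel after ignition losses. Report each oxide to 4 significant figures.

The working math keeps full precision from start to finish; in-progress results are shown rounded to four significant figures — every reported value is rounded once only — derived quantities are rebuilt at full precision (yield, the five compositions, glass mass, ignition loss, totals) from the batch weights on 112.4 g of glass, as set out in the problem or answer text.
Per-oxide mass from batch:
  SiO2: 5.423·0.5142 + 75.28·0.9950 = 77.69 g
  CaO: 5.423·0.4828 = 2.618 g
  Al2O3: 18.61·0.6546 + 75.28·0.003000 = 12.41 g
  BaO: 18.51·0.7733 = 14.31 g
  SrO: 7.665·0.6981 = 5.351 g
LOI: 18.51·0.2267 + 18.61·0.3454 + 7.665·0.3019 + 5.423·0.003000 + 75.28·0.002000 = 13.11 g
Resulting glass, batch − LOI: 125.5 − 13.11 = 112.4 g (= Σ oxide masses)
percent share: oxide ÷ glass, ×100

Glass mass = 112.4 g (batch 125.5 − LOI 13.11).
Composition: SiO2 69.13%, CaO 2.330%, Al2O3 11.04%, BaO 12.74%, SrO 4.761%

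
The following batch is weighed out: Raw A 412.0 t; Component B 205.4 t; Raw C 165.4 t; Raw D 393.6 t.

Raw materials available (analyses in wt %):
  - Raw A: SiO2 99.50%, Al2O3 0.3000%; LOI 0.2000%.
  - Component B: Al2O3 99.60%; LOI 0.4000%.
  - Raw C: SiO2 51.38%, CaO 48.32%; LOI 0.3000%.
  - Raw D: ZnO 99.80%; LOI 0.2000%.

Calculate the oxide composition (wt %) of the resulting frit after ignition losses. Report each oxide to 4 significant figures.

The working math maintains full float precision through the solve — working values are printed rounded to 4 significant digits alongside each step — each reported number carries a single rounding. The derived quantities are computed from the batch weights for 1173 t of glass at exact precision (glass mass, ignition loss, the four compositions, totals, yield), as given in the question or the answer.
What the batch supplies per oxide:
  SiO2: 412.0·0.9950 + 165.4·0.5138 = 494.9 t
  Al2O3: 412.0·0.003000 + 205.4·0.9960 = 205.8 t
  ZnO: 393.6·0.9980 = 392.8 t
  CaO: 165.4·0.4832 = 79.92 t
LOI: 412.0·0.002000 + 205.4·0.004000 + 165.4·0.003000 + 393.6·0.002000 = 2.929 t
batch − LOI leaves glass = 1176 − 2.929 = 1173 t (matching Σ of the oxides)
wt %: oxide over glass, times 100

Glass mass = 1173 t (batch 1176 − LOI 2.929).
Composition: SiO2 42.18%, Al2O3 17.54%, ZnO 33.47%, CaO 6.811%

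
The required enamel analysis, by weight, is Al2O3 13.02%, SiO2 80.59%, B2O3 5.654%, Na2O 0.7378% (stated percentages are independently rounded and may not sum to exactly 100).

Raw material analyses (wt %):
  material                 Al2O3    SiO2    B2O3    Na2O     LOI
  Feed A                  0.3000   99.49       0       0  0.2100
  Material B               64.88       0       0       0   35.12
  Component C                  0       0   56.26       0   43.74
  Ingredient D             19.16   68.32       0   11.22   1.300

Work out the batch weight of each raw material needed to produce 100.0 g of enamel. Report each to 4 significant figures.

The intermediate values appear, rounded to 4 significant digits, within the worked lines. Every computation maintains full precision in every operation; each reported value takes just one rounding. All derived quantities, which include glass mass, totals, four oxide percentages, ignition loss, yield, are re-derived at exact precision, as written in the question or the answer, from the weighed amounts at 100.0 g of glass.
Oxide mass targets, per 100.0 g enamel:
  Al2O3: 13.02% × 100.0 = 13.02 g
  SiO2: 80.59% × 100.0 = 80.59 g
  B2O3: 5.654% × 100.0 = 5.654 g
  Na2O: 0.7378% × 100.0 = 0.7378 g
Per-oxide balance check applying the batch weights above, per the basis as stated (delivered sums recover each target up to rounding of the answer):
  Al2O3: 76.49·0.003000 + 17.77·0.6488 + 6.576·0.1916 = 13.02 g (target 13.02 g)
  SiO2: 76.49·0.9949 + 6.576·0.6832 = 80.59 g (target 80.59 g)
  B2O3: 10.05·0.5626 = 5.654 g (target 5.654 g)
  Na2O: 6.576·0.1122 = 0.7378 g (target 0.7378 g)
Glass-mass sanity pass: net batch after ignition = 100.0 g (oxide target masses add up to 100.0 g; against the stated basis, 100.0 g — gaps are rounding artifacts).
Summing the batch: Σ batch = 110.9 g; LOI removed, Σ of batch·LOI: 10.88 g; yield, glass over the total, = 90.19%.

Batch per 100.0 g enamel:
  Feed A: 76.49 g
  Material B: 17.77 g
  Component C: 10.05 g
  Ingredient D: 6.576 g
Total batch = 110.9 g; LOI loss = 10.88 g; yield = 90.19%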